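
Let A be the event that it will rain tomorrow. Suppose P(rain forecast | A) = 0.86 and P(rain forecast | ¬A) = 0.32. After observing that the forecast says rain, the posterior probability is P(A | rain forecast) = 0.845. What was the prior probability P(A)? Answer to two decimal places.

P(A) = 0.67

Bayes' rule in odds form gives O(A|E) = O(A)·[P(E|A)/P(E|¬A)], hence O(A) = O(A|E)/LR.
Posterior odds = 0.845/(1−0.845) = 5.4516. LR = 0.86/0.32 = 2.6875.
Prior odds = 5.4516/2.6875 = 2.0285, so P(A) = 2.0285/(1+2.0285) ≈ 0.67.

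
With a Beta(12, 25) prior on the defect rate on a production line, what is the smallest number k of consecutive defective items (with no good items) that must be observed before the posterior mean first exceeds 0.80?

k = 89

After k defective items and 0 good items the posterior is Beta(12+k, 25), with mean (12+k)/(12+25+k).
Set (12+k)/(37+k) > 0.80 and solve: k > (0.80·37 − 12)/(1 − 0.80) = 88.000.
The smallest integer exceeding 88.000 is 89, and checking k=89: (101)/(126) = 0.8016 > 0.80.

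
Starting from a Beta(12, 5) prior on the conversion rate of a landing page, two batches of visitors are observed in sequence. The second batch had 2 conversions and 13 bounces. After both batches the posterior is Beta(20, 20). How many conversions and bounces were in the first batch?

6 conversions and 2 bounces

Because Beta–binomial updating is additive in the counts, the combined data contributed (α_post−α_prior, β_post−β_prior) successes and failures.
Total across both batches: 20−12=8 conversions, 20−5=15 bounces.
Subtract the second batch: 8−2=6 conversions and 15−13=2 bounces.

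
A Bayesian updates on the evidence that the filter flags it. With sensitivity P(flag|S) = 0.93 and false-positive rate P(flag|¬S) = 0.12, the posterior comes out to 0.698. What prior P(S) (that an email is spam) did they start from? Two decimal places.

P(S) = 0.23

In odds form, posterior odds = prior odds × likelihood ratio, so prior odds = posterior odds ÷ LR.
Posterior odds = 0.698/(1−0.698) = 2.3113. LR = 0.93/0.12 = 7.7500.
Prior odds = 2.3113/7.7500 = 0.2982, so P(S) = 0.2982/(1+0.2982) ≈ 0.23.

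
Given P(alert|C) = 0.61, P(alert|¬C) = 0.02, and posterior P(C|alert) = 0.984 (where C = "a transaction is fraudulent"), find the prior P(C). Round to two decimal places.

P(C) = 0.67

In odds form, posterior odds = prior odds × likelihood ratio, so prior odds = posterior odds ÷ LR.
Posterior odds = 0.984/(1−0.984) = 61.5000. LR = 0.61/0.02 = 30.5000.
Prior odds = 61.5000/30.5000 = 2.0164, so P(C) = 2.0164/(1+2.0164) ≈ 0.67.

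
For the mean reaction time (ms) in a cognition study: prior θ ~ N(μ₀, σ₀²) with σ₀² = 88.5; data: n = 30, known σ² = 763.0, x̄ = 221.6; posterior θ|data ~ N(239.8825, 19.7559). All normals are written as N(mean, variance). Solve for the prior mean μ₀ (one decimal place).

The posterior mean is a precision-weighted average: μ_n = (τ₀μ₀ + τ_data·x̄)/(τ₀+τ_data), with τ₀=1/σ₀² and τ_data=n/σ².
Here τ₀ = 1/88.5 = 0.011299 and τ_data = 30/763.0 = 0.039318, so τ_n = 0.050617.
Rearranging for μ₀: μ₀ = (μ_n·τ_n − τ_data·x̄)/τ₀ = (239.8825·0.050617 − 0.039318·221.6) / 0.011299 = 3.429264/0.011299 ≈ 303.5.

μ₀ = 303.5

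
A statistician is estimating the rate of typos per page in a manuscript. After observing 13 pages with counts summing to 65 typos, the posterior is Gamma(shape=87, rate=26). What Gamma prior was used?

Gamma(shape=22, rate=13)

Gamma–Poisson conjugacy: posterior shape = α + Σxᵢ, posterior rate = β + n.
So α = 87 − 65 = 22 and β = 26 − 13 = 13.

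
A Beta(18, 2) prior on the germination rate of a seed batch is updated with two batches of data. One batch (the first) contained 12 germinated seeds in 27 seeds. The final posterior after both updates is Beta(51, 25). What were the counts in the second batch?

21 germinated seeds and 8 non-germinating seeds

Because Beta–binomial updating is additive in the counts, the combined data contributed (α_post−α_prior, β_post−β_prior) successes and failures.
Total across both batches: 51−18=33 germinated seeds, 25−2=23 non-germinating seeds.
Subtract the first batch: 33−12=21 germinated seeds and 23−15=8 non-germinating seeds.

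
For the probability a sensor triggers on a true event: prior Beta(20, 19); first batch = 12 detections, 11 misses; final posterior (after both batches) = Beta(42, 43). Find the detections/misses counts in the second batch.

Because Beta–binomial updating is additive in the counts, the combined data contributed (α_post−α_prior, β_post−β_prior) successes and failures.
Total across both batches: 42−20=22 detections, 43−19=24 misses.
Subtract the first batch: 22−12=10 detections and 24−11=13 misses.

10 detections and 13 misses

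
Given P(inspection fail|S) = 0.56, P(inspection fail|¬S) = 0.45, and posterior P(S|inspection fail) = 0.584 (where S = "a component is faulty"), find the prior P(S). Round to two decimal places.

P(S) = 0.53

Bayes' rule in odds form gives O(S|E) = O(S)·[P(E|S)/P(E|¬S)], hence O(S) = O(S|E)/LR.
Posterior odds = 0.584/(1−0.584) = 1.4038. LR = 0.56/0.45 = 1.2444.
Prior odds = 1.4038/1.2444 = 1.1281, so P(S) = 1.1281/(1+1.1281) ≈ 0.53.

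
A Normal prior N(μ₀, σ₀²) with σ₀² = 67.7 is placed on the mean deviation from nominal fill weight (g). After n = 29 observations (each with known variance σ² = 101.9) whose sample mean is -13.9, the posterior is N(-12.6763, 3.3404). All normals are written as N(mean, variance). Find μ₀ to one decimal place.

μ₀ = 10.9

With known observation variance, the Normal–Normal posterior has precision τ_n = τ₀ + n/σ² and mean μ_n = (τ₀μ₀ + (n/σ²)x̄)/τ_n.
Here τ₀ = 1/67.7 = 0.014771 and τ_data = 29/101.9 = 0.284593, so τ_n = 0.299364.
Rearranging for μ₀: μ₀ = (μ_n·τ_n − τ_data·x̄)/τ₀ = (-12.6763·0.299364 − 0.284593·-13.9) / 0.014771 = 0.161015/0.014771 ≈ 10.9.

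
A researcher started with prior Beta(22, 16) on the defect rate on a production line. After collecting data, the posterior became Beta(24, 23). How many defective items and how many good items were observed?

Under Beta–binomial conjugacy the posterior parameters are (α+s, β+f).
Match parameters: s=24−22=2, f=23−16=7.

2 defective items and 7 good items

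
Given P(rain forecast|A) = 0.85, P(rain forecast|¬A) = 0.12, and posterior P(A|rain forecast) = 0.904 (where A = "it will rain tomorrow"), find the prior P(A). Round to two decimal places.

P(A) = 0.57

In odds form, posterior odds = prior odds × likelihood ratio, so prior odds = posterior odds ÷ LR.
Posterior odds = 0.904/(1−0.904) = 9.4167. LR = 0.85/0.12 = 7.0833.
Prior odds = 9.4167/7.0833 = 1.3294, so P(A) = 1.3294/(1+1.3294) ≈ 0.57.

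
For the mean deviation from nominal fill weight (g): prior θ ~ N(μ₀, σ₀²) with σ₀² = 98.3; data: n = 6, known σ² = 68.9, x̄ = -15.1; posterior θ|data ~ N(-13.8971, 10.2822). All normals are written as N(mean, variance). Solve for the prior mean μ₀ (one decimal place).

μ₀ = -3.6

The posterior mean is a precision-weighted average: μ_n = (τ₀μ₀ + τ_data·x̄)/(τ₀+τ_data), with τ₀=1/σ₀² and τ_data=n/σ².
Here τ₀ = 1/98.3 = 0.010173 and τ_data = 6/68.9 = 0.087083, so τ_n = 0.097256.
Rearranging for μ₀: μ₀ = (μ_n·τ_n − τ_data·x̄)/τ₀ = (-13.8971·0.097256 − 0.087083·-15.1) / 0.010173 = -0.036623/0.010173 ≈ -3.6.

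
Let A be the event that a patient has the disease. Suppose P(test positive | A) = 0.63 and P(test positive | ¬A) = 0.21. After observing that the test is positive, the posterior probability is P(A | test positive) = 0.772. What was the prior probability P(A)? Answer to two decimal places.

P(A) = 0.53

Bayes' rule in odds form gives O(A|E) = O(A)·[P(E|A)/P(E|¬A)], hence O(A) = O(A|E)/LR.
Posterior odds = 0.772/(1−0.772) = 3.3860. LR = 0.63/0.21 = 3.0000.
Prior odds = 3.3860/3.0000 = 1.1287, so P(A) = 1.1287/(1+1.1287) ≈ 0.53.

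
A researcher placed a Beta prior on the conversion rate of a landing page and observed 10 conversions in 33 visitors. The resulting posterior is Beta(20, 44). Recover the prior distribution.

Beta(10, 21)

Beta is conjugate to the binomial likelihood: posterior = Beta(α+s, β+f).
Subtract the data counts: 20−10=10, 44−23=21.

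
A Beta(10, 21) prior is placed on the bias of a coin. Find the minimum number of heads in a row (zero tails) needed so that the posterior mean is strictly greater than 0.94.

k = 320

After k heads and 0 tails the posterior is Beta(10+k, 21), with mean (10+k)/(10+21+k).
Set (10+k)/(31+k) > 0.94 and solve: k > (0.94·31 − 10)/(1 − 0.94) = 319.000.
The smallest integer exceeding 319.000 is 320, and checking k=320: (330)/(351) = 0.9402 > 0.94.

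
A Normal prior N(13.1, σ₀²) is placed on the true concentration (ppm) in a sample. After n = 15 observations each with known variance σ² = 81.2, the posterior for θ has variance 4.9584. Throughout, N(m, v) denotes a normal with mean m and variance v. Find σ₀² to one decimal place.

σ₀² = 59.0

For the Normal–Normal model with known σ², precisions add: τ_n = τ₀ + n/σ².
So 1/σ₀² = 1/4.9584 − 15/81.2 = 0.201678 − 0.184729 = 0.016949.
Hence σ₀² = 1/0.016949 ≈ 59.0.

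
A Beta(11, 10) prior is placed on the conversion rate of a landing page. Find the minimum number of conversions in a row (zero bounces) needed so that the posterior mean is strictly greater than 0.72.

k = 15

After k conversions and 0 bounces the posterior is Beta(11+k, 10), with mean (11+k)/(11+10+k).
Set (11+k)/(21+k) > 0.72 and solve: k > (0.72·21 − 11)/(1 − 0.72) = 14.714.
The smallest integer exceeding 14.714 is 15.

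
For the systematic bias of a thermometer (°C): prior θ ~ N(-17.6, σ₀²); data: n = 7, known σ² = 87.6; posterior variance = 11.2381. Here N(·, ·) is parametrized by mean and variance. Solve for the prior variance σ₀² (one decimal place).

For the Normal–Normal model with known σ², precisions add: τ_n = τ₀ + n/σ².
So 1/σ₀² = 1/11.2381 − 7/87.6 = 0.088983 − 0.079909 = 0.009074.
Hence σ₀² = 1/0.009074 ≈ 110.2.

σ₀² = 110.2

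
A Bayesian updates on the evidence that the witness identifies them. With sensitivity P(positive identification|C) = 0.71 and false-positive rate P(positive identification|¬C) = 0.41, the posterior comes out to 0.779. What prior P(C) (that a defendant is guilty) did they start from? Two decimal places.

Bayes' rule in odds form gives O(C|E) = O(C)·[P(E|C)/P(E|¬C)], hence O(C) = O(C|E)/LR.
Posterior odds = 0.779/(1−0.779) = 3.5249. LR = 0.71/0.41 = 1.7317.
Prior odds = 3.5249/1.7317 = 2.0355, so P(C) = 2.0355/(1+2.0355) ≈ 0.67.

P(C) = 0.67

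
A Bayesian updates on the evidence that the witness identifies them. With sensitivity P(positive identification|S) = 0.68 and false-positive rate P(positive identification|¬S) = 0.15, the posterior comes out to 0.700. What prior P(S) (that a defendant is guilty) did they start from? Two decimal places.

P(S) = 0.34

In odds form, posterior odds = prior odds × likelihood ratio, so prior odds = posterior odds ÷ LR.
Posterior odds = 0.700/(1−0.700) = 2.3333. LR = 0.68/0.15 = 4.5333.
Prior odds = 2.3333/4.5333 = 0.5147, so P(S) = 0.5147/(1+0.5147) ≈ 0.34.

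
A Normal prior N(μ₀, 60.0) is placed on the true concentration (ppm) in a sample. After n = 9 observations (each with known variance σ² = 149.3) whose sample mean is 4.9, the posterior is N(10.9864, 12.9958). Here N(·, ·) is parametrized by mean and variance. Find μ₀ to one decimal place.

With known observation variance, the Normal–Normal posterior has precision τ_n = τ₀ + n/σ² and mean μ_n = (τ₀μ₀ + (n/σ²)x̄)/τ_n.
Here τ₀ = 1/60.0 = 0.016667 and τ_data = 9/149.3 = 0.060281, so τ_n = 0.076948.
Rearranging for μ₀: μ₀ = (μ_n·τ_n − τ_data·x̄)/τ₀ = (10.9864·0.076948 − 0.060281·4.9) / 0.016667 = 0.550005/0.016667 ≈ 33.0.

μ₀ = 33.0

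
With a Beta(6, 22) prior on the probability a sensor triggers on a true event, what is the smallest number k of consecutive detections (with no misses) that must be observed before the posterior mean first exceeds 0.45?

After k detections and 0 misses the posterior is Beta(6+k, 22), with mean (6+k)/(6+22+k).
Set (6+k)/(28+k) > 0.45 and solve: k > (0.45·28 − 6)/(1 − 0.45) = 12.000.
The smallest integer exceeding 12.000 is 13.

k = 13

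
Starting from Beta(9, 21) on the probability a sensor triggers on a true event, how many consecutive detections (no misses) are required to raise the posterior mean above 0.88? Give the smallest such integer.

After k detections and 0 misses the posterior is Beta(9+k, 21), with mean (9+k)/(9+21+k).
Set (9+k)/(30+k) > 0.88 and solve: k > (0.88·30 − 9)/(1 − 0.88) = 145.000.
The smallest integer exceeding 145.000 is 146, and checking k=146: (155)/(176) = 0.8807 > 0.88.

k = 146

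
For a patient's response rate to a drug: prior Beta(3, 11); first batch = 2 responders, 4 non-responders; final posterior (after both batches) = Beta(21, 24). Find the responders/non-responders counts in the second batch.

16 responders and 9 non-responders

Because Beta–binomial updating is additive in the counts, the combined data contributed (α_post−α_prior, β_post−β_prior) successes and failures.
Total across both batches: 21−3=18 responders, 24−11=13 non-responders.
Subtract the first batch: 18−2=16 responders and 13−4=9 non-responders.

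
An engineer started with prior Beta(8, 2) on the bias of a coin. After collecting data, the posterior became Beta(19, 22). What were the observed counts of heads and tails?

Beta is conjugate to the binomial likelihood: posterior = Beta(α+s, β+f).
So s = 19 − 8 = 11 and f = 22 − 2 = 20.

11 heads and 20 tails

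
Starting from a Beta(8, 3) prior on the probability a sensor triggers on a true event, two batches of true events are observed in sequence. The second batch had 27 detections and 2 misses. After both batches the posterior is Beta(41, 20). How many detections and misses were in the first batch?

6 detections and 15 misses

Sequential conjugate updates are equivalent to a single update on the pooled data, so total successes = posterior α − prior α and total failures = posterior β − prior β.
Total across both batches: 41−8=33 detections, 20−3=17 misses.
Subtract the second batch: 33−27=6 detections and 17−2=15 misses.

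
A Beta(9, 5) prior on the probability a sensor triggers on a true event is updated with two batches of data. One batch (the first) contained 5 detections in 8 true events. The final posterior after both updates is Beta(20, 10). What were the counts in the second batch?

Sequential conjugate updates are equivalent to a single update on the pooled data, so total successes = posterior α − prior α and total failures = posterior β − prior β.
Total across both batches: 20−9=11 detections, 10−5=5 misses.
Subtract the first batch: 11−5=6 detections and 5−3=2 misses.

6 detections and 2 misses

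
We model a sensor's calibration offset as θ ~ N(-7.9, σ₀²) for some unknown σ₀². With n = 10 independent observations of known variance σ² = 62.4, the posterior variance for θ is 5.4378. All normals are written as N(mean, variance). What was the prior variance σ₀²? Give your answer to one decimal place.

σ₀² = 42.3

For the Normal–Normal model with known σ², precisions add: τ_n = τ₀ + n/σ².
So 1/σ₀² = 1/5.4378 − 10/62.4 = 0.183898 − 0.160256 = 0.023642.
Hence σ₀² = 1/0.023642 ≈ 42.3.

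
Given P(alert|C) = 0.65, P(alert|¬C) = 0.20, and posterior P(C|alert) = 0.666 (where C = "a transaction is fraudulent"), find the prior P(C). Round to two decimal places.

P(C) = 0.38

Bayes' rule in odds form gives O(C|E) = O(C)·[P(E|C)/P(E|¬C)], hence O(C) = O(C|E)/LR.
Posterior odds = 0.666/(1−0.666) = 1.9940. LR = 0.65/0.20 = 3.2500.
Prior odds = 1.9940/3.2500 = 0.6135, so P(C) = 0.6135/(1+0.6135) ≈ 0.38.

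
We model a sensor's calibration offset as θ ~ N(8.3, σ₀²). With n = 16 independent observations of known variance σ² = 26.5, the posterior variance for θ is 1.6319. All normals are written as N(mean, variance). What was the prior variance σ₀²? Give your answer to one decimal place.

Posterior precision equals prior precision plus data precision: 1/σ_n² = 1/σ₀² + n/σ².
So 1/σ₀² = 1/1.6319 − 16/26.5 = 0.612783 − 0.603774 = 0.009009.
Hence σ₀² = 1/0.009009 ≈ 111.0.

σ₀² = 111.0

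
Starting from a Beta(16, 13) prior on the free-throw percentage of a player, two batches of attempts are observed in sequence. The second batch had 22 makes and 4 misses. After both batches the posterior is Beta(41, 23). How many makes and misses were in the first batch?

3 makes and 6 misses

Sequential conjugate updates are equivalent to a single update on the pooled data, so total successes = posterior α − prior α and total failures = posterior β − prior β.
Total across both batches: 41−16=25 makes, 23−13=10 misses.
Subtract the second batch: 25−22=3 makes and 10−4=6 misses.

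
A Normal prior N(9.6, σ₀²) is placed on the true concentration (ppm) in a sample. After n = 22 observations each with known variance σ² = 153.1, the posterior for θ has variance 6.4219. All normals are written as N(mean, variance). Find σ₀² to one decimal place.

σ₀² = 83.2

For the Normal–Normal model with known σ², precisions add: τ_n = τ₀ + n/σ².
So 1/σ₀² = 1/6.4219 − 22/153.1 = 0.155717 − 0.143697 = 0.012020.
Hence σ₀² = 1/0.012020 ≈ 83.2.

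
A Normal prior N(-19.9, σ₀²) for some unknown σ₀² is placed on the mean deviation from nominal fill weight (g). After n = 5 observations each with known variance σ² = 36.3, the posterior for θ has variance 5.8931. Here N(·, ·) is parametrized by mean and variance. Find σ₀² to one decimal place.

Posterior precision equals prior precision plus data precision: 1/σ_n² = 1/σ₀² + n/σ².
So 1/σ₀² = 1/5.8931 − 5/36.3 = 0.169690 − 0.137741 = 0.031949.
Hence σ₀² = 1/0.031949 ≈ 31.3.

σ₀² = 31.3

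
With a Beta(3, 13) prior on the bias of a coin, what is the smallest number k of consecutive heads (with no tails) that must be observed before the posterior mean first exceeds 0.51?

k = 11

After k heads and 0 tails the posterior is Beta(3+k, 13), with mean (3+k)/(3+13+k).
Set (3+k)/(16+k) > 0.51 and solve: k > (0.51·16 − 3)/(1 − 0.51) = 10.531.
The smallest integer exceeding 10.531 is 11.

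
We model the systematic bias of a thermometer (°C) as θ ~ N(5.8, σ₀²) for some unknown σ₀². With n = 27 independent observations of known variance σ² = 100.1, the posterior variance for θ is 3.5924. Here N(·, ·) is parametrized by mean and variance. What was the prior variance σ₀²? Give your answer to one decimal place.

σ₀² = 115.8

For the Normal–Normal model with known σ², precisions add: τ_n = τ₀ + n/σ².
So 1/σ₀² = 1/3.5924 − 27/100.1 = 0.278365 − 0.269730 = 0.008635.
Hence σ₀² = 1/0.008635 ≈ 115.8.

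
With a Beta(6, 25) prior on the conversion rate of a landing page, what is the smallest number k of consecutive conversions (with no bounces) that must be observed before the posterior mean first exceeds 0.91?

k = 247

After k conversions and 0 bounces the posterior is Beta(6+k, 25), with mean (6+k)/(6+25+k).
Set (6+k)/(31+k) > 0.91 and solve: k > (0.91·31 − 6)/(1 − 0.91) = 246.778.
The smallest integer exceeding 246.778 is 247.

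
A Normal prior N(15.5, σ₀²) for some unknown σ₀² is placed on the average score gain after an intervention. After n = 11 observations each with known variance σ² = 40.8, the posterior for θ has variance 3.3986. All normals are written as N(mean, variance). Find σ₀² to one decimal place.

For the Normal–Normal model with known σ², precisions add: τ_n = τ₀ + n/σ².
So 1/σ₀² = 1/3.3986 − 11/40.8 = 0.294239 − 0.269608 = 0.024631.
Hence σ₀² = 1/0.024631 ≈ 40.6.

σ₀² = 40.6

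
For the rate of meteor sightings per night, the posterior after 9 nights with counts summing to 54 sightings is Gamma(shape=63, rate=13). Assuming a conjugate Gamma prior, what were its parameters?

Gamma(shape=9, rate=4)

Gamma–Poisson conjugacy: posterior shape = α + Σxᵢ, posterior rate = β + n.
So α = 63 − 54 = 9 and β = 13 − 9 = 4.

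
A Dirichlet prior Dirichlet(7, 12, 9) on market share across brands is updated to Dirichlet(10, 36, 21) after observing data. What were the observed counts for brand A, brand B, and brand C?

counts (3, 24, 12)

For a Dirichlet(α) prior with multinomial counts c, the posterior is Dirichlet(α + c) componentwise.
Counts are posterior − prior componentwise: 10−7=3, 36−12=24, 21−9=12.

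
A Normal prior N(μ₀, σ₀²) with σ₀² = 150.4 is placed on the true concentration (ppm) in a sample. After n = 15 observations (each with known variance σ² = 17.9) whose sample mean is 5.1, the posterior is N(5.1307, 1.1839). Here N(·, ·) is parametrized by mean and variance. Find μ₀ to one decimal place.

μ₀ = 9.0

With known observation variance, the Normal–Normal posterior has precision τ_n = τ₀ + n/σ² and mean μ_n = (τ₀μ₀ + (n/σ²)x̄)/τ_n.
Here τ₀ = 1/150.4 = 0.006649 and τ_data = 15/17.9 = 0.837989, so τ_n = 0.844638.
Rearranging for μ₀: μ₀ = (μ_n·τ_n − τ_data·x̄)/τ₀ = (5.1307·0.844638 − 0.837989·5.1) / 0.006649 = 0.059840/0.006649 ≈ 9.0.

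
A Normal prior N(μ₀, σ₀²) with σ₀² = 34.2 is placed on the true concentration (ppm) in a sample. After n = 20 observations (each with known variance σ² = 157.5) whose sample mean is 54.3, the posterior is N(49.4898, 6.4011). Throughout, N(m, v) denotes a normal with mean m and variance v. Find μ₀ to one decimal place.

μ₀ = 28.6

The posterior mean is a precision-weighted average: μ_n = (τ₀μ₀ + τ_data·x̄)/(τ₀+τ_data), with τ₀=1/σ₀² and τ_data=n/σ².
Here τ₀ = 1/34.2 = 0.029240 and τ_data = 20/157.5 = 0.126984, so τ_n = 0.156224.
Rearranging for μ₀: μ₀ = (μ_n·τ_n − τ_data·x̄)/τ₀ = (49.4898·0.156224 − 0.126984·54.3) / 0.029240 = 0.836263/0.029240 ≈ 28.6.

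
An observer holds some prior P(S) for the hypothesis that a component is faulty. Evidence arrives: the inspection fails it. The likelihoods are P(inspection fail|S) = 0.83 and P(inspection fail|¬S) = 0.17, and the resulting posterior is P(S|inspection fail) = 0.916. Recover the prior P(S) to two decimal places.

P(S) = 0.69

In odds form, posterior odds = prior odds × likelihood ratio, so prior odds = posterior odds ÷ LR.
Posterior odds = 0.916/(1−0.916) = 10.9048. LR = 0.83/0.17 = 4.8824.
Prior odds = 10.9048/4.8824 = 2.2335, so P(S) = 2.2335/(1+2.2335) ≈ 0.69.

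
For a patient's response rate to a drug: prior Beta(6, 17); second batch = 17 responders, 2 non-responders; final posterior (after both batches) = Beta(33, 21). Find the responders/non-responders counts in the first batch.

10 responders and 2 non-responders

Sequential conjugate updates are equivalent to a single update on the pooled data, so total successes = posterior α − prior α and total failures = posterior β − prior β.
Total across both batches: 33−6=27 responders, 21−17=4 non-responders.
Subtract the second batch: 27−17=10 responders and 4−2=2 non-responders.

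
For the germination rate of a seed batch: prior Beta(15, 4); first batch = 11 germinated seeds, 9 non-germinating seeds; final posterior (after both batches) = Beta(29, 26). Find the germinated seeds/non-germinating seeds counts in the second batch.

3 germinated seeds and 13 non-germinating seeds

Sequential conjugate updates are equivalent to a single update on the pooled data, so total successes = posterior α − prior α and total failures = posterior β − prior β.
Total across both batches: 29−15=14 germinated seeds, 26−4=22 non-germinating seeds.
Subtract the first batch: 14−11=3 germinated seeds and 22−9=13 non-germinating seeds.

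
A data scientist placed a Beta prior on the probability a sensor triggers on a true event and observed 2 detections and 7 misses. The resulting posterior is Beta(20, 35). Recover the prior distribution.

Under Beta–binomial conjugacy the posterior parameters are (α+s, β+f).
Subtract the data counts: 20−2=18, 35−7=28.

Beta(18, 28)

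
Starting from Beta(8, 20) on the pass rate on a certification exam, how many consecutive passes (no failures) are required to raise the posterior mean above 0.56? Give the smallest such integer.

After k passes and 0 failures the posterior is Beta(8+k, 20), with mean (8+k)/(8+20+k).
Set (8+k)/(28+k) > 0.56 and solve: k > (0.56·28 − 8)/(1 − 0.56) = 17.455.
The smallest integer exceeding 17.455 is 18.

k = 18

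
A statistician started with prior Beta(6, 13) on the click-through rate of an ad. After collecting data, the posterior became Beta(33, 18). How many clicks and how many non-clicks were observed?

Under Beta–binomial conjugacy the posterior parameters are (a+s, b+f).
Match parameters: s=33−6=27, f=18−13=5.

27 clicks and 5 non-clicks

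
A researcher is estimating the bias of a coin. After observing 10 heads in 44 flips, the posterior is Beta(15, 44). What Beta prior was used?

Beta(5, 10)

Under Beta–binomial conjugacy the posterior parameters are (a+s, b+f).
So a = 15 − 10 = 5 and b = 44 − 34 = 10.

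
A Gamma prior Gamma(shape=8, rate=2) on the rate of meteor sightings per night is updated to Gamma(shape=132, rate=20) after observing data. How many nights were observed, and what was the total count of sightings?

A Gamma(α, β) prior (rate parametrization) on a Poisson rate with n observations summing to S gives posterior Gamma(α+S, β+n).
Matching: Σxᵢ = 132 − 8 = 124 and n = 20 − 2 = 18.

n = 18 nights with total 124 sightings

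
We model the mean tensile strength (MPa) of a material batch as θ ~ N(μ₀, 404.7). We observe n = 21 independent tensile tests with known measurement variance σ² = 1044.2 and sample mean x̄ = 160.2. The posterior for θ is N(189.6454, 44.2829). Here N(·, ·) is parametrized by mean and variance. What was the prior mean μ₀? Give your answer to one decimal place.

μ₀ = 429.3

With known observation variance, the Normal–Normal posterior has precision τ_n = τ₀ + n/σ² and mean μ_n = (τ₀μ₀ + (n/σ²)x̄)/τ_n.
Here τ₀ = 1/404.7 = 0.002471 and τ_data = 21/1044.2 = 0.020111, so τ_n = 0.022582.
Rearranging for μ₀: μ₀ = (μ_n·τ_n − τ_data·x̄)/τ₀ = (189.6454·0.022582 − 0.020111·160.2) / 0.002471 = 1.060790/0.002471 ≈ 429.3.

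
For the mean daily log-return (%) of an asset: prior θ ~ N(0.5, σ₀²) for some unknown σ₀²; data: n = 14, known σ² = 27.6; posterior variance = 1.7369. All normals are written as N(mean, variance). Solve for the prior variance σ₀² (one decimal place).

σ₀² = 14.6

For the Normal–Normal model with known σ², precisions add: τ_n = τ₀ + n/σ².
So 1/σ₀² = 1/1.7369 − 14/27.6 = 0.575738 − 0.507246 = 0.068492.
Hence σ₀² = 1/0.068492 ≈ 14.6.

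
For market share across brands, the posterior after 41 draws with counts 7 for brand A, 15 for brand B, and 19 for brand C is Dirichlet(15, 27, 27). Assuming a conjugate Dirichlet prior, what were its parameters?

For a Dirichlet(α) prior with multinomial counts c, the posterior is Dirichlet(α + c) componentwise.
Subtract each count from the matching posterior parameter: 15−7=8, 27−15=12, 27−19=8.

Dirichlet(8, 12, 8)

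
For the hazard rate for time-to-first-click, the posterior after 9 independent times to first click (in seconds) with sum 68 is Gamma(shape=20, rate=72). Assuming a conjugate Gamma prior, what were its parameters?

For an exponential likelihood with a Gamma(α, β) prior on the rate, n observations with total T give posterior Gamma(α+n, β+T).
So α = 20 − 9 = 11 and β = 72 − 68 = 4.

Gamma(shape=11, rate=4)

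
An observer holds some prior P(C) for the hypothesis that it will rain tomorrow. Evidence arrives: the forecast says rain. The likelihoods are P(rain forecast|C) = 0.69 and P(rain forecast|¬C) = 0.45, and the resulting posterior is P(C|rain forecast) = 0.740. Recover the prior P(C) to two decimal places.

P(C) = 0.65

Bayes' rule in odds form gives O(C|E) = O(C)·[P(E|C)/P(E|¬C)], hence O(C) = O(C|E)/LR.
Posterior odds = 0.740/(1−0.740) = 2.8462. LR = 0.69/0.45 = 1.5333.
Prior odds = 2.8462/1.5333 = 1.8563, so P(C) = 1.8563/(1+1.8563) ≈ 0.65.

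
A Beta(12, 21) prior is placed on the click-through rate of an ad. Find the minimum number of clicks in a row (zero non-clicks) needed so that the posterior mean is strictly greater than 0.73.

k = 45

After k clicks and 0 non-clicks the posterior is Beta(12+k, 21), with mean (12+k)/(12+21+k).
Set (12+k)/(33+k) > 0.73 and solve: k > (0.73·33 − 12)/(1 − 0.73) = 44.778.
The smallest integer exceeding 44.778 is 45, and checking k=45: (57)/(78) = 0.7308 > 0.73.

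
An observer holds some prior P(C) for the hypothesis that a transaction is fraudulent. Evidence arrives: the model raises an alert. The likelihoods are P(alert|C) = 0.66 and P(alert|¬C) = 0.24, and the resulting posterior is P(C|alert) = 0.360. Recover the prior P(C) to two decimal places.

Bayes' rule in odds form gives O(C|E) = O(C)·[P(E|C)/P(E|¬C)], hence O(C) = O(C|E)/LR.
Posterior odds = 0.360/(1−0.360) = 0.5625. LR = 0.66/0.24 = 2.7500.
Prior odds = 0.5625/2.7500 = 0.2045, so P(C) = 0.2045/(1+0.2045) ≈ 0.17.

P(C) = 0.17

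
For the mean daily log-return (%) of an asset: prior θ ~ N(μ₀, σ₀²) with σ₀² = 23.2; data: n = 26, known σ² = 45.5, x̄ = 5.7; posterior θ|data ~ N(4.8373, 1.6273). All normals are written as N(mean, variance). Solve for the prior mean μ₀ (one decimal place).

The posterior mean is a precision-weighted average: μ_n = (τ₀μ₀ + τ_data·x̄)/(τ₀+τ_data), with τ₀=1/σ₀² and τ_data=n/σ².
Here τ₀ = 1/23.2 = 0.043103 and τ_data = 26/45.5 = 0.571429, so τ_n = 0.614532.
Rearranging for μ₀: μ₀ = (μ_n·τ_n − τ_data·x̄)/τ₀ = (4.8373·0.614532 − 0.571429·5.7) / 0.043103 = -0.284470/0.043103 ≈ -6.6.

μ₀ = -6.6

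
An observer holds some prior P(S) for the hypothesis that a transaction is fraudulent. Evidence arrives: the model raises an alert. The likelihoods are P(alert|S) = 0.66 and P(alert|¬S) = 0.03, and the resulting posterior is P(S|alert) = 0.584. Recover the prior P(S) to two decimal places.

Bayes' rule in odds form gives O(S|E) = O(S)·[P(E|S)/P(E|¬S)], hence O(S) = O(S|E)/LR.
Posterior odds = 0.584/(1−0.584) = 1.4038. LR = 0.66/0.03 = 22.0000.
Prior odds = 1.4038/22.0000 = 0.0638, so P(S) = 0.0638/(1+0.0638) ≈ 0.06.

P(S) = 0.06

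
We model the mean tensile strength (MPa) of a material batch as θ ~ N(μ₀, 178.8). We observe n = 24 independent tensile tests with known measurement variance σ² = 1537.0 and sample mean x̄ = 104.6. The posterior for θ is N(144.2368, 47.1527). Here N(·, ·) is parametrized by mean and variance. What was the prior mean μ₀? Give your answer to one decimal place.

μ₀ = 254.9

The posterior mean is a precision-weighted average: μ_n = (τ₀μ₀ + τ_data·x̄)/(τ₀+τ_data), with τ₀=1/σ₀² and τ_data=n/σ².
Here τ₀ = 1/178.8 = 0.005593 and τ_data = 24/1537.0 = 0.015615, so τ_n = 0.021208.
Rearranging for μ₀: μ₀ = (μ_n·τ_n − τ_data·x̄)/τ₀ = (144.2368·0.021208 − 0.015615·104.6) / 0.005593 = 1.425645/0.005593 ≈ 254.9.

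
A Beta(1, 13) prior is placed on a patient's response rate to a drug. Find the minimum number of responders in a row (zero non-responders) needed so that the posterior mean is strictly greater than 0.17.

k = 2

After k responders and 0 non-responders the posterior is Beta(1+k, 13), with mean (1+k)/(1+13+k).
Set (1+k)/(14+k) > 0.17 and solve: k > (0.17·14 − 1)/(1 − 0.17) = 1.663.
The smallest integer exceeding 1.663 is 2, and checking k=2: (3)/(16) = 0.1875 > 0.17.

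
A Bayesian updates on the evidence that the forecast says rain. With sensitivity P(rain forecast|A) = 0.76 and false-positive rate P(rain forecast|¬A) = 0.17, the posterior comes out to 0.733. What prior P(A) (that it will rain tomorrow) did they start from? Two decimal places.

Bayes' rule in odds form gives O(A|E) = O(A)·[P(E|A)/P(E|¬A)], hence O(A) = O(A|E)/LR.
Posterior odds = 0.733/(1−0.733) = 2.7453. LR = 0.76/0.17 = 4.4706.
Prior odds = 2.7453/4.4706 = 0.6141, so P(A) = 0.6141/(1+0.6141) ≈ 0.38.

P(A) = 0.38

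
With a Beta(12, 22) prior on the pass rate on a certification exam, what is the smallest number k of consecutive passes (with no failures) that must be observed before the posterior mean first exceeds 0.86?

k = 124

After k passes and 0 failures the posterior is Beta(12+k, 22), with mean (12+k)/(12+22+k).
Set (12+k)/(34+k) > 0.86 and solve: k > (0.86·34 − 12)/(1 − 0.86) = 123.143.
The smallest integer exceeding 123.143 is 124.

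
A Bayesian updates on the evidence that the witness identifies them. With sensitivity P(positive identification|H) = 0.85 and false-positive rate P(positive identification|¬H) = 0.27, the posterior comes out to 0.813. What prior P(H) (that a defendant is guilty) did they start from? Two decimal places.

In odds form, posterior odds = prior odds × likelihood ratio, so prior odds = posterior odds ÷ LR.
Posterior odds = 0.813/(1−0.813) = 4.3476. LR = 0.85/0.27 = 3.1481.
Prior odds = 4.3476/3.1481 = 1.3810, so P(H) = 1.3810/(1+1.3810) ≈ 0.58.

P(H) = 0.58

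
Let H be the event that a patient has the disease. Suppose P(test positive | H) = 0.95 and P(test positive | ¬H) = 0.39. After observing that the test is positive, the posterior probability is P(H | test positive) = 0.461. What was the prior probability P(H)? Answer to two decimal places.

P(H) = 0.26

Bayes' rule in odds form gives O(H|E) = O(H)·[P(E|H)/P(E|¬H)], hence O(H) = O(H|E)/LR.
Posterior odds = 0.461/(1−0.461) = 0.8553. LR = 0.95/0.39 = 2.4359.
Prior odds = 0.8553/2.4359 = 0.3511, so P(H) = 0.3511/(1+0.3511) ≈ 0.26.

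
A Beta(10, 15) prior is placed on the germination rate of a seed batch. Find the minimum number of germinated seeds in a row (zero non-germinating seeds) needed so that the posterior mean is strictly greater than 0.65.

k = 18

After k germinated seeds and 0 non-germinating seeds the posterior is Beta(10+k, 15), with mean (10+k)/(10+15+k).
Set (10+k)/(25+k) > 0.65 and solve: k > (0.65·25 − 10)/(1 − 0.65) = 17.857.
The smallest integer exceeding 17.857 is 18.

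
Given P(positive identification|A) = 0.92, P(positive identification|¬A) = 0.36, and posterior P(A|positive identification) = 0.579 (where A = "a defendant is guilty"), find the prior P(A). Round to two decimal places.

Bayes' rule in odds form gives O(A|E) = O(A)·[P(E|A)/P(E|¬A)], hence O(A) = O(A|E)/LR.
Posterior odds = 0.579/(1−0.579) = 1.3753. LR = 0.92/0.36 = 2.5556.
Prior odds = 1.3753/2.5556 = 0.5382, so P(A) = 0.5382/(1+0.5382) ≈ 0.35.

P(A) = 0.35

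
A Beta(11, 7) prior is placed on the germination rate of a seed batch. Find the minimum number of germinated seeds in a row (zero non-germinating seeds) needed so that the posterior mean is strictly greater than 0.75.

After k germinated seeds and 0 non-germinating seeds the posterior is Beta(11+k, 7), with mean (11+k)/(11+7+k).
Set (11+k)/(18+k) > 0.75 and solve: k > (0.75·18 − 11)/(1 − 0.75) = 10.000.
The smallest integer exceeding 10.000 is 11.

k = 11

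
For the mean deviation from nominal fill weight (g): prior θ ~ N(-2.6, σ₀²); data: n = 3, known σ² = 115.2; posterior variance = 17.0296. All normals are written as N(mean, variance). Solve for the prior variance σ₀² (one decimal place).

Posterior precision equals prior precision plus data precision: 1/σ_n² = 1/σ₀² + n/σ².
So 1/σ₀² = 1/17.0296 − 3/115.2 = 0.058721 − 0.026042 = 0.032679.
Hence σ₀² = 1/0.032679 ≈ 30.6.

σ₀² = 30.6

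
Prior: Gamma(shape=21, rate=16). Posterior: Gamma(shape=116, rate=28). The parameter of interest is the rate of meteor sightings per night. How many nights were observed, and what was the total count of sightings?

A Gamma(α, β) prior (rate parametrization) on a Poisson rate with n observations summing to S gives posterior Gamma(α+S, β+n).
Matching: Σxᵢ = 116 − 21 = 95 and n = 28 − 16 = 12.

n = 12 nights with total 95 sightings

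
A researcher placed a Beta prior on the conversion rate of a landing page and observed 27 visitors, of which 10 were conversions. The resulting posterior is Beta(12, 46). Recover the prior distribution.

A Beta(a, b) prior with s successes and f failures in binomial data gives a Beta(a+s, b+f) posterior.
Subtract the data counts: 12−10=2, 46−17=29.

Beta(2, 29)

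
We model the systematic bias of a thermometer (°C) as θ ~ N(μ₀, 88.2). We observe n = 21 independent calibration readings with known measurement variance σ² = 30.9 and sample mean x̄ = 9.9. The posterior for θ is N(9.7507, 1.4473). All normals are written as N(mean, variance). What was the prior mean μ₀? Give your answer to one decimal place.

μ₀ = 0.8

The posterior mean is a precision-weighted average: μ_n = (τ₀μ₀ + τ_data·x̄)/(τ₀+τ_data), with τ₀=1/σ₀² and τ_data=n/σ².
Here τ₀ = 1/88.2 = 0.011338 and τ_data = 21/30.9 = 0.679612, so τ_n = 0.690950.
Rearranging for μ₀: μ₀ = (μ_n·τ_n − τ_data·x̄)/τ₀ = (9.7507·0.690950 − 0.679612·9.9) / 0.011338 = 0.009087/0.011338 ≈ 0.8.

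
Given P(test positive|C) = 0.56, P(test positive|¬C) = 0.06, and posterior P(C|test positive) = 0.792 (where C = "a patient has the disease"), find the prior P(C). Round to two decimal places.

P(C) = 0.29

In odds form, posterior odds = prior odds × likelihood ratio, so prior odds = posterior odds ÷ LR.
Posterior odds = 0.792/(1−0.792) = 3.8077. LR = 0.56/0.06 = 9.3333.
Prior odds = 3.8077/9.3333 = 0.4080, so P(C) = 0.4080/(1+0.4080) ≈ 0.29.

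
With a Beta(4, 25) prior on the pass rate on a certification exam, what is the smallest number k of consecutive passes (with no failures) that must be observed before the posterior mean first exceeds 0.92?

After k passes and 0 failures the posterior is Beta(4+k, 25), with mean (4+k)/(4+25+k).
Set (4+k)/(29+k) > 0.92 and solve: k > (0.92·29 − 4)/(1 − 0.92) = 283.500.
The smallest integer exceeding 283.500 is 284.

k = 284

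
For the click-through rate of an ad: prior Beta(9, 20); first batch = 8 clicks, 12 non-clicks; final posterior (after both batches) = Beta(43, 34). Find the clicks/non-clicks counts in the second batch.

Sequential conjugate updates are equivalent to a single update on the pooled data, so total successes = posterior α − prior α and total failures = posterior β − prior β.
Total across both batches: 43−9=34 clicks, 34−20=14 non-clicks.
Subtract the first batch: 34−8=26 clicks and 14−12=2 non-clicks.

26 clicks and 2 non-clicks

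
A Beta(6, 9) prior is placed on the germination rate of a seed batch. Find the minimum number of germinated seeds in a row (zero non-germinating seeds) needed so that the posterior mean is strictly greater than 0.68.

After k germinated seeds and 0 non-germinating seeds the posterior is Beta(6+k, 9), with mean (6+k)/(6+9+k).
Set (6+k)/(15+k) > 0.68 and solve: k > (0.68·15 − 6)/(1 − 0.68) = 13.125.
The smallest integer exceeding 13.125 is 14.

k = 14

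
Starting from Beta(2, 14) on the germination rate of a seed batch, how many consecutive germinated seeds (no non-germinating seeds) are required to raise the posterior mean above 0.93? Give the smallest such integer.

After k germinated seeds and 0 non-germinating seeds the posterior is Beta(2+k, 14), with mean (2+k)/(2+14+k).
Set (2+k)/(16+k) > 0.93 and solve: k > (0.93·16 − 2)/(1 − 0.93) = 184.000.
The smallest integer exceeding 184.000 is 185, and checking k=185: (187)/(201) = 0.9303 > 0.93.

k = 185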